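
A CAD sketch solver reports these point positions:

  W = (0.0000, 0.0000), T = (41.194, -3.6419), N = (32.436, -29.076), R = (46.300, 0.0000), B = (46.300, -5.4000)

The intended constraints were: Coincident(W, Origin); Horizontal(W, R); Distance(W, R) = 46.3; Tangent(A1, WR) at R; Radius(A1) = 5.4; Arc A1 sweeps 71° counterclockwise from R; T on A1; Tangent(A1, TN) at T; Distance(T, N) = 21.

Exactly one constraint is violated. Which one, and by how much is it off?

Distance(T, N) = 21 — off by 5.90.

W = (0.00, 0.00) ✓; W.y = 0.00, R.y = 0.00 ✓; |WR| = 46.30 ✓; ∠(BR, RW) = 90.00° ✓; |BR| = 5.400 ✓; bearing(B→T) − bearing(B→R) = 71.00° ✓; |BT| = 5.400 ✓; ∠(BT, TN) = 90.00° ✓; |TN| = 26.90 ✗.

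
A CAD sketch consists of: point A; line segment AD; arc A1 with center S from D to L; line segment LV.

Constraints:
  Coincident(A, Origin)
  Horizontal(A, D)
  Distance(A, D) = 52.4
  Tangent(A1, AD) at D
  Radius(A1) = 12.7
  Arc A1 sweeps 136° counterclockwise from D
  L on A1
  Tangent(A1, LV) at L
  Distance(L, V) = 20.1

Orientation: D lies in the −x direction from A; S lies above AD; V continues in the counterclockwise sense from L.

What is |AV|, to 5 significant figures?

68.189

A is at the origin; AD is horizontal with |AD| = 52.4 and D on the −x side, so D = (-52.400, 0.0000). A1 meets AD tangentially, so SD is at right angles to AD, so S = D + (0, 12.7) = (-52.400, 12.700). On A1, D sits at bearing -90° from S; a 136° counterclockwise sweep puts L at bearing 46°, so L = S + 12.7·(cos 46°, sin 46°) = (-43.578, 21.836). Tangency of A1 to LV means the radius SL is perpendicular to LV, so LV runs along (−sin 46°, cos 46°); with |LV| = 20.1, V = (-58.037, 35.798). Then |AV| = |V − A| = 68.189.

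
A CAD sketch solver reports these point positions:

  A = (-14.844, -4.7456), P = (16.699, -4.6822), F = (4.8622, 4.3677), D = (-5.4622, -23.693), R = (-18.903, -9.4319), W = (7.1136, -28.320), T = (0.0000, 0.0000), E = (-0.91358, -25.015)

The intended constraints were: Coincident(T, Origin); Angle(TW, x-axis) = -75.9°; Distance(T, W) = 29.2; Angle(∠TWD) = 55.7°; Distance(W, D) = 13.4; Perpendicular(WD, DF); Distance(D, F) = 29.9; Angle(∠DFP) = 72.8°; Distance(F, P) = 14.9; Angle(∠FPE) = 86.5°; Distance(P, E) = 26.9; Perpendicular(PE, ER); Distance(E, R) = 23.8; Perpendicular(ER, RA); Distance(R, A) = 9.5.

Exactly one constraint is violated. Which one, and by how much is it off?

Distance(R, A) = 9.5 — off by 3.30.

T = (0.00, 0.00) ✓; TW at -75.90° ✓; |TW| = 29.20 ✓; ∠TWD = 55.70° ✓; |WD| = 13.40 ✓; ∠(WD, DF) = 90.00° ✓; |DF| = 29.90 ✓; ∠DFP = 72.80° ✓; |FP| = 14.90 ✓; ∠FPE = 86.50° ✓; |PE| = 26.90 ✓; ∠(PE, ER) = 90.00° ✓; |ER| = 23.80 ✓; ∠(ER, RA) = 90.00° ✓; |RA| = 6.200 ✗.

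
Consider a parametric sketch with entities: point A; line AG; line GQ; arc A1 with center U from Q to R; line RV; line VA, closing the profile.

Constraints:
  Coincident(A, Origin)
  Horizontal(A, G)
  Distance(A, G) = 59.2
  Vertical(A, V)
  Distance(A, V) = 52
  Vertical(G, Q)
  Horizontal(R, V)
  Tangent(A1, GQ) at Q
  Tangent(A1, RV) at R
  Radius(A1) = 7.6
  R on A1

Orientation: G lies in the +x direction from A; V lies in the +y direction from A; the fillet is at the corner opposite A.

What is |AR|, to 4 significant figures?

73.26

A is at the origin; AG is horizontal with |AG| = 59.2 and G on the +x side, so G = (59.20, 0.000). AV is vertical with |AV| = 52.0 and V on the +y side, so V = (0.000, 52.00). The virtual corner opposite A is at (59.20, 52.00). A1 meets GQ tangentially, so UQ is at right angles to GQ and tangency of A1 to RV means the radius UR is perpendicular to RV, with radius 7.6, so the center U sits 7.6 in from both sides at U = (51.60, 44.40). That places the tangent points at Q = (59.20, 44.40) on GQ and R = (51.60, 52.00) on RV. Then |AR| = |R − A| = 73.26.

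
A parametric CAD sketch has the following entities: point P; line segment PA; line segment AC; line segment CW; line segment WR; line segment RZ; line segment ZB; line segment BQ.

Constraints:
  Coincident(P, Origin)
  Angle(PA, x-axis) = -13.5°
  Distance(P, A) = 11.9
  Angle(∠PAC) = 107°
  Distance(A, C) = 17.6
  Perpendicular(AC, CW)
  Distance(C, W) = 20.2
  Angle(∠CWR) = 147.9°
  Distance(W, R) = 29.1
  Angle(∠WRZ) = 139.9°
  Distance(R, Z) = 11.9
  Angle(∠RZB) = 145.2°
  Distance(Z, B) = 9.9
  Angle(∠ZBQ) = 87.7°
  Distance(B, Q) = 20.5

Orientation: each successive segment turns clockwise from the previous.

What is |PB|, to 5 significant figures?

37.432

P is at the origin; PA runs at -13.5° with length 11.9, so A = (11.571, -2.7780). ∠PAC = 107.0° gives AC at -86.500° from the x-axis; with |AC| = 17.6, C = (12.646, -20.345). AC is perpendicular to CW, so CW runs at -176.50°; with |CW| = 20.2, W = (-7.5167, -21.578). ∠CWR = 147.9° gives WR at 151.40° from the x-axis; with |WR| = 29.1, R = (-33.066, -7.6484). ∠WRZ = 139.9° gives RZ at 111.30° from the x-axis; with |RZ| = 11.9, Z = (-37.389, 3.4387). ∠RZB = 145.2° gives ZB at 76.500° from the x-axis; with |ZB| = 9.9, B = (-35.078, 13.065). Then |PB| = |B − P| = 37.432.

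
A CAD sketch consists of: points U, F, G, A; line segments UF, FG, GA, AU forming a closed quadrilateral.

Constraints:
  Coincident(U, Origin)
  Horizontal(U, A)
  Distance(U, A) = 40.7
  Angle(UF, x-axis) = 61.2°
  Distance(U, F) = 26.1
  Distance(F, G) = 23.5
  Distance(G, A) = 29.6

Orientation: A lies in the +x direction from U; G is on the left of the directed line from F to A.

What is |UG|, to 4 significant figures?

45.69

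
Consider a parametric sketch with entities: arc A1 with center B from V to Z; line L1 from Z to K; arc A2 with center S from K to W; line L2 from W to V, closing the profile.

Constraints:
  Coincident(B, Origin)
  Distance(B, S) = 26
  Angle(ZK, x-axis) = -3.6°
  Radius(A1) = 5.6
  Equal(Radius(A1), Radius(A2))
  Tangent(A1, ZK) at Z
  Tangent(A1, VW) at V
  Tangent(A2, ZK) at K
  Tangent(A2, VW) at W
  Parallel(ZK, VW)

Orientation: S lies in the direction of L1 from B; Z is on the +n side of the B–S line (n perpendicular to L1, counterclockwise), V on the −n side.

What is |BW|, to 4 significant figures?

26.60

The slot axis is L1's direction at -3.6°, so u = (cos -3.6°, sin -3.6°) = (0.9980, -0.06279) and n = (−sin -3.6°, cos -3.6°) = (0.06279, 0.9980). B is at the origin and S lies 26.0 along u from B, so S = 26.0·u = (25.95, -1.633). Tangency of A1 to both parallel lines with radius 5.6 puts Z and V at B ± 5.6·n: Z = (0.3516, 5.589), V = (-0.3516, -5.589). Equal radii place K and W the same way about S: K = S + 5.6·n = (26.30, 3.956), W = S − 5.6·n = (25.60, -7.222). Then |BW| = |W − B| = 26.60.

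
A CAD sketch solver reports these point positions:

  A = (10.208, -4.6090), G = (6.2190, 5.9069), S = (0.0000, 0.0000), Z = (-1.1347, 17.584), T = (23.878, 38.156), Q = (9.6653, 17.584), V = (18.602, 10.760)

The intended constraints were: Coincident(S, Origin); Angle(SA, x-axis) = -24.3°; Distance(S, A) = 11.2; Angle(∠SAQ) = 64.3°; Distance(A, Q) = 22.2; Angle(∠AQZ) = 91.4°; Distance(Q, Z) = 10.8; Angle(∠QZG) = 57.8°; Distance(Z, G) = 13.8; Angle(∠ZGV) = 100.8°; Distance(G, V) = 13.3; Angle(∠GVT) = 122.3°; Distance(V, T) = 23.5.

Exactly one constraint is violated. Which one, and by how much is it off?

Distance(V, T) = 23.5 — off by 4.40.

S = (0.00, 0.00) ✓; SA at -24.30° ✓; |SA| = 11.20 ✓; ∠SAQ = 64.30° ✓; |AQ| = 22.20 ✓; ∠AQZ = 91.40° ✓; |QZ| = 10.80 ✓; ∠QZG = 57.80° ✓; |ZG| = 13.80 ✓; ∠ZGV = 100.8° ✓; |GV| = 13.30 ✓; ∠GVT = 122.3° ✓; |VT| = 27.90 ✗.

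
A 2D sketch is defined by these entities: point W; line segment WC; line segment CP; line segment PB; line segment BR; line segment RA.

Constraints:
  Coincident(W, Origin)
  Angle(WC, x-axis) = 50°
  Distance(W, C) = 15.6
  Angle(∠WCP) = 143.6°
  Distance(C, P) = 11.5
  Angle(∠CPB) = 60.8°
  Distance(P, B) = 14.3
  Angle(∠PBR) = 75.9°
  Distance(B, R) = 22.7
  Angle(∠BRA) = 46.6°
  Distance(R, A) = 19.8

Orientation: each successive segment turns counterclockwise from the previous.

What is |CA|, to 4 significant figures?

8.845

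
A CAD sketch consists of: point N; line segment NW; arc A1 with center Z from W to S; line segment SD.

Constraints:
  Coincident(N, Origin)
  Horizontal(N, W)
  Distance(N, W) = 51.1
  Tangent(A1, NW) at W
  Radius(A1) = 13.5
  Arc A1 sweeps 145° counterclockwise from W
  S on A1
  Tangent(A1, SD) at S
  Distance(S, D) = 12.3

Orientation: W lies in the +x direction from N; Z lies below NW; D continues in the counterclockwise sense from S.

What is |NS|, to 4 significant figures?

49.83

N is at the origin; N and W share the same y with |NW| = 51.1 and W on the +x side, so W = (51.10, 0.000). A1 meets NW tangentially, so ZW is at right angles to NW, so Z = W + (0, -13.5) = (51.10, -13.50). On A1, W sits at bearing 90° from Z; a 145° counterclockwise sweep puts S at bearing 235°, so S = Z + 13.5·(cos 235°, sin 235°) = (43.36, -24.56). Then |NS| = |S − N| = 49.83.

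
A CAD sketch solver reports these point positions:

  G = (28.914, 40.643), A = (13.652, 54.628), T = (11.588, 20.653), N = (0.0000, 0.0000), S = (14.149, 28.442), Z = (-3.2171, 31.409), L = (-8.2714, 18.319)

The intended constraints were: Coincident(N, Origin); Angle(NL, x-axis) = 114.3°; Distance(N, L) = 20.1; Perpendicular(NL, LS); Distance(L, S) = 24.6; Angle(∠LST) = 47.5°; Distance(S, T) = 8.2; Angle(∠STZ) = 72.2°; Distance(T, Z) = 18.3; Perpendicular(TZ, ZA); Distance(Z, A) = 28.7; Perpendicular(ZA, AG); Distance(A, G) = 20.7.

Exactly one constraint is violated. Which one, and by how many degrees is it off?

Perpendicular(ZA, AG) — off by 6.50°.

N = (0.00, 0.00) ✓; NL at 114.3° ✓; |NL| = 20.10 ✓; ∠(NL, LS) = 90.00° ✓; |LS| = 24.60 ✓; ∠LST = 47.50° ✓; |ST| = 8.199 ✓; ∠STZ = 72.20° ✓; |TZ| = 18.30 ✓; ∠(TZ, ZA) = 90.00° ✓; |ZA| = 28.70 ✓; ∠(ZA, AG) = 96.50° ✗; |AG| = 20.70 ✓.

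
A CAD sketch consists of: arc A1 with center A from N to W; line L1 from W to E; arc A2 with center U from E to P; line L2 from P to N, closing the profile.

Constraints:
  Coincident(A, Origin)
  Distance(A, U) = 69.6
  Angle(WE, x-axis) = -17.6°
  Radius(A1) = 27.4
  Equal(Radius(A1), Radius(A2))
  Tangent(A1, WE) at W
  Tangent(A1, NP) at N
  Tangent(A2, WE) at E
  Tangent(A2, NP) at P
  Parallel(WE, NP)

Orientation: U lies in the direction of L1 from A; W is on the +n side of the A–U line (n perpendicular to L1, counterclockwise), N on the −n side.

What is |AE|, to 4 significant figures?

74.80

The slot axis is L1's direction at -17.6°, so u = (cos -17.6°, sin -17.6°) = (0.9532, -0.3024) and n = (−sin -17.6°, cos -17.6°) = (0.3024, 0.9532). A is at the origin and U lies 69.6 along u from A, so U = 69.6·u = (66.34, -21.04). Tangency of A1 to both parallel lines with radius 27.4 puts W and N at A ± 27.4·n: W = (8.285, 26.12), N = (-8.285, -26.12). Equal radii place E and P the same way about U: E = U + 27.4·n = (74.63, 5.072), P = U − 27.4·n = (58.06, -47.16). Then |AE| = |E − A| = 74.80.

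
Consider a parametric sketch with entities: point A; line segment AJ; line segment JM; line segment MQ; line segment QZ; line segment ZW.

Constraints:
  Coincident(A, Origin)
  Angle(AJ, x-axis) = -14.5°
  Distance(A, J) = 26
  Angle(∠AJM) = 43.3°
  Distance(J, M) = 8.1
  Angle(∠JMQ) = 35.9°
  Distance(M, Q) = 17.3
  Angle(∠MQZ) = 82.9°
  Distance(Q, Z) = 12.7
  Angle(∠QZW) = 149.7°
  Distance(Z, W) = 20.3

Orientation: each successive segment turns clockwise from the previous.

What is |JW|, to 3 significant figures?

24.2

∠MQZ = 82.9° gives QZ at -32.4° from the x-axis; with |QZ| = 12.7, Z = (36.2, -1.58). ∠QZW = 149.7° gives ZW at -62.7° from the x-axis; with |ZW| = 20.3, W = (45.5, -19.6). Then |JW| = |W − J| = 24.2.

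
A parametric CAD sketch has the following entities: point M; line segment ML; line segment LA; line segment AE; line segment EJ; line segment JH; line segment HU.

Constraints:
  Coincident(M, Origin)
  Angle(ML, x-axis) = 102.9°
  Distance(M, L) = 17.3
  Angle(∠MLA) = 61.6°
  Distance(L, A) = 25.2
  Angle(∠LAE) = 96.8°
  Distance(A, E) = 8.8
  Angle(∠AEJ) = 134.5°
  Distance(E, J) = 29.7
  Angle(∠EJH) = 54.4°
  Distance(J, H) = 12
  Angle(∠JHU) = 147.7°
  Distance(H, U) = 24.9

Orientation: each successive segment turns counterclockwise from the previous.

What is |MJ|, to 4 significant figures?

16.71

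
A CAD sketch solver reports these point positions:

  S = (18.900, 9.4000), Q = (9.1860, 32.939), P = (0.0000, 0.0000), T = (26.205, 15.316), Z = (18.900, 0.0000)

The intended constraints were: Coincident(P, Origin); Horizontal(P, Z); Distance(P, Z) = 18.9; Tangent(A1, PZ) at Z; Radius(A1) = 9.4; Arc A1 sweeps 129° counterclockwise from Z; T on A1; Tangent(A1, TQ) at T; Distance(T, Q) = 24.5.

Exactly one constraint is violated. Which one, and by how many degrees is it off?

Tangent(A1, TQ) at T — off by 5.00°.

P = (0.00, 0.00) ✓; P.y = 0.00, Z.y = 0.00 ✓; |PZ| = 18.90 ✓; ∠(SZ, ZP) = 90.00° ✓; |SZ| = 9.400 ✓; bearing(S→T) − bearing(S→Z) = 129.0° ✓; |ST| = 9.400 ✓; ∠(ST, TQ) = 85.00° ✗; |TQ| = 24.50 ✓.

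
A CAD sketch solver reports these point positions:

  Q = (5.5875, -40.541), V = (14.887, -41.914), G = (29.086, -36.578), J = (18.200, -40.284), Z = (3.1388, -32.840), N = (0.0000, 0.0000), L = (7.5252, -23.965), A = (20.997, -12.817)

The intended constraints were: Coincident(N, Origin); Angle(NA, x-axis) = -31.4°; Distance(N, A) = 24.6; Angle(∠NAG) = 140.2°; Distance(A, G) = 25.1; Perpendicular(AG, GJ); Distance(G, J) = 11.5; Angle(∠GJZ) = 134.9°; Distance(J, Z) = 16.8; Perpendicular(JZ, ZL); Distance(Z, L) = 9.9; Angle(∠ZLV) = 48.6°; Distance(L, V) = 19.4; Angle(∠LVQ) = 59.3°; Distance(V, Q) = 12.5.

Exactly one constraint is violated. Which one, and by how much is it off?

Distance(V, Q) = 12.5 — off by 3.10.

N = (0.00, 0.00) ✓; NA at -31.40° ✓; |NA| = 24.60 ✓; ∠NAG = 140.2° ✓; |AG| = 25.10 ✓; ∠(AG, GJ) = 90.00° ✓; |GJ| = 11.50 ✓; ∠GJZ = 134.9° ✓; |JZ| = 16.80 ✓; ∠(JZ, ZL) = 90.00° ✓; |ZL| = 9.900 ✓; ∠ZLV = 48.60° ✓; |LV| = 19.40 ✓; ∠LVQ = 59.30° ✓; |VQ| = 9.400 ✗.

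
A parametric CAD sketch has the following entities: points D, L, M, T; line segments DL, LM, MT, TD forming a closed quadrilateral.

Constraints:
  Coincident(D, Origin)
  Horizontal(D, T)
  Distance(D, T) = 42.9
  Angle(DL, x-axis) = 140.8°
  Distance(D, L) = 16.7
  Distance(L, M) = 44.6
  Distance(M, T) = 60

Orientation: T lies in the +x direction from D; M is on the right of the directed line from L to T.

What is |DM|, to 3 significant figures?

34.3

Checks: |LM| = 44.60 ✓; |MT| = 60.00 ✓.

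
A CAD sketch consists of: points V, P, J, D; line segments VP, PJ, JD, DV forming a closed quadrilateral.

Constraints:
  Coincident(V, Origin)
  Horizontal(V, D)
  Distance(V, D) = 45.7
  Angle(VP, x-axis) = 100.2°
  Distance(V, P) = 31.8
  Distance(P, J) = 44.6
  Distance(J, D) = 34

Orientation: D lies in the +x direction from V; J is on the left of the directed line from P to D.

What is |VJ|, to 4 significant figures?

51.24

Checks: |PJ| = 44.60 ✓; |JD| = 34.00 ✓.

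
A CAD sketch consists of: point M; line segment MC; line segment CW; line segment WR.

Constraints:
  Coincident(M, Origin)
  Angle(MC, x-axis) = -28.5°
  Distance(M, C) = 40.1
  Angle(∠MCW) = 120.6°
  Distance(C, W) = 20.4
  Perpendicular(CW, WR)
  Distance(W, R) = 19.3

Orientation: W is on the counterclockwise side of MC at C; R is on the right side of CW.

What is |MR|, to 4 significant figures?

67.54

∠MCW = 120.6°, so CW runs at -28.5° + (180° − 120.6°) = 30.90° from the x-axis; with |CW| = 20.4, W = C + 20.4·(cos 30.90°, sin 30.90°) = (52.75, -8.658). The perpendicularity gives WR at right angles to CW; with |WR| = 19.3 on the right of CW, R = W + 19.3·(0.5135, -0.8581) = (62.66, -25.22). Then |MR| = |R − M| = 67.54.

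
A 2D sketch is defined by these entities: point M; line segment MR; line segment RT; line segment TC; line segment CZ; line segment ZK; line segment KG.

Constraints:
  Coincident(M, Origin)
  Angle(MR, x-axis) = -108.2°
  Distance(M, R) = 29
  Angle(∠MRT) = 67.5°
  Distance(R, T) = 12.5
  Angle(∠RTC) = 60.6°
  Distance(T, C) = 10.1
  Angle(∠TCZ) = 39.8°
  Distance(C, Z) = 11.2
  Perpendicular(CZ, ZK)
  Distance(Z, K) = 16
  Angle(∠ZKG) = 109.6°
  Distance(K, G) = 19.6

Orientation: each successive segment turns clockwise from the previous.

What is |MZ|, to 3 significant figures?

29.5

∠RTC = 60.6° gives TC at 19.9° from the x-axis; with |TC| = 10.1, C = (-9.04, -16.0). ∠TCZ = 39.8° gives CZ at -120° from the x-axis; with |CZ| = 11.2, Z = (-14.7, -25.6). Then |MZ| = |Z − M| = 29.5.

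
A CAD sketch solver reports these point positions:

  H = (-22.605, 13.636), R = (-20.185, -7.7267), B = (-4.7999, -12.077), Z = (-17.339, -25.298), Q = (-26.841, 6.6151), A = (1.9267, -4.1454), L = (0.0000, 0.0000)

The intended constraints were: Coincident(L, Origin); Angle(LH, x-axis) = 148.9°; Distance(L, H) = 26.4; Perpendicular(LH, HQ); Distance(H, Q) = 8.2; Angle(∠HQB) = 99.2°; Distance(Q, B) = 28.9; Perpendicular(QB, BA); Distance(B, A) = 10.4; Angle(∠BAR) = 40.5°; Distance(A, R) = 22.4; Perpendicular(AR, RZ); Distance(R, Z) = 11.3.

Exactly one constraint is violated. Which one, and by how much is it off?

Distance(R, Z) = 11.3 — off by 6.50.

L = (0.00, 0.00) ✓; LH at 148.9° ✓; |LH| = 26.40 ✓; ∠(LH, HQ) = 90.00° ✓; |HQ| = 8.200 ✓; ∠HQB = 99.20° ✓; |QB| = 28.90 ✓; ∠(QB, BA) = 90.00° ✓; |BA| = 10.40 ✓; ∠BAR = 40.50° ✓; |AR| = 22.40 ✓; ∠(AR, RZ) = 90.00° ✓; |RZ| = 17.80 ✗.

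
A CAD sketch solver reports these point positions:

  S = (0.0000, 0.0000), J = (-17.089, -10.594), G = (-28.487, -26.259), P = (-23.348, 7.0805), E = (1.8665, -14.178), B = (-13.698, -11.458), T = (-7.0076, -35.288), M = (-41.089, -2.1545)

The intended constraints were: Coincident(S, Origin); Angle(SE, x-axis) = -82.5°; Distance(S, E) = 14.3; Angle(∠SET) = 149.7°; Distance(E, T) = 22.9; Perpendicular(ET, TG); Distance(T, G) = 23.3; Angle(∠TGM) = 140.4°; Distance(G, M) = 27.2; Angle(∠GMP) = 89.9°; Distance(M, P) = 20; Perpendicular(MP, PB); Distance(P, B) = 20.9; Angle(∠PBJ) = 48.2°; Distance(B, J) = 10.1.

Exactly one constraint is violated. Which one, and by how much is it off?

Distance(B, J) = 10.1 — off by 6.60.

S = (0.00, 0.00) ✓; SE at -82.50° ✓; |SE| = 14.30 ✓; ∠SET = 149.7° ✓; |ET| = 22.90 ✓; ∠(ET, TG) = 90.00° ✓; |TG| = 23.30 ✓; ∠TGM = 140.4° ✓; |GM| = 27.20 ✓; ∠GMP = 89.90° ✓; |MP| = 20.00 ✓; ∠(MP, PB) = 90.00° ✓; |PB| = 20.90 ✓; ∠PBJ = 48.21° ✓; |BJ| = 3.499 ✗.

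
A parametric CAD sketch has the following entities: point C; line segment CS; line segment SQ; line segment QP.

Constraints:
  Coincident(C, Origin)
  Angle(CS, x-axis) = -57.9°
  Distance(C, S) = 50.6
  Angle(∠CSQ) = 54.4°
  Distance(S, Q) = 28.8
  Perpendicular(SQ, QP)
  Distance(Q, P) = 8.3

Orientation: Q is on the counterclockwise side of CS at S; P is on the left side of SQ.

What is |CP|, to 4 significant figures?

32.85

C is at the origin; CS runs at -57.9° with length 50.6, so S = 50.6·(cos -57.9°, sin -57.9°) = (26.89, -42.86). ∠CSQ = 54.4°, so SQ runs at -57.9° + (180° − 54.4°) = 67.70° from the x-axis; with |SQ| = 28.8, Q = S + 28.8·(cos 67.70°, sin 67.70°) = (37.82, -16.22). SQ is perpendicular to QP; with |QP| = 8.3 on the left of SQ, P = Q + 8.3·(-0.9252, 0.3795) = (30.14, -13.07). Then |CP| = |P − C| = 32.85.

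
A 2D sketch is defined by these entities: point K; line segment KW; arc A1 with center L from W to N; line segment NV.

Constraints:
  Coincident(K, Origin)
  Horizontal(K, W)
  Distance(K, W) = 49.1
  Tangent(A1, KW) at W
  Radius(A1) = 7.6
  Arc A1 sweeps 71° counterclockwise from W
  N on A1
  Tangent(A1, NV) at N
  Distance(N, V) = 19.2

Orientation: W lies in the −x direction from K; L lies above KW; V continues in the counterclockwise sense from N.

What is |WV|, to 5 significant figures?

26.879

K is at the origin; KW is horizontal with |KW| = 49.1 and W on the −x side, so W = (-49.100, 0.0000). Since A1 is tangent to KW there, LW ⟂ KW, so L = W + (0, 7.6) = (-49.100, 7.6000). On A1, W sits at bearing -90° from L; a 71° counterclockwise sweep puts N at bearing -19°, so N = L + 7.6·(cos -19°, sin -19°) = (-41.914, 5.1257). A1 meets NV tangentially, so LN is at right angles to NV, so NV runs along (−sin -19°, cos -19°); with |NV| = 19.2, V = (-35.663, 23.280). Then |WV| = |V − W| = 26.879.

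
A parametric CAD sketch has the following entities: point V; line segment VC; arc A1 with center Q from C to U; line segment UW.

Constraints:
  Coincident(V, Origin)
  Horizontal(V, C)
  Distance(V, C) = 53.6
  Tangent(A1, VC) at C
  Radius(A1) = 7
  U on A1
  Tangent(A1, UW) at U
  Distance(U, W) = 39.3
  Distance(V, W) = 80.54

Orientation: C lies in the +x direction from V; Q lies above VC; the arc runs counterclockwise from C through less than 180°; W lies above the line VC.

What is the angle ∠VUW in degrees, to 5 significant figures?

105.14°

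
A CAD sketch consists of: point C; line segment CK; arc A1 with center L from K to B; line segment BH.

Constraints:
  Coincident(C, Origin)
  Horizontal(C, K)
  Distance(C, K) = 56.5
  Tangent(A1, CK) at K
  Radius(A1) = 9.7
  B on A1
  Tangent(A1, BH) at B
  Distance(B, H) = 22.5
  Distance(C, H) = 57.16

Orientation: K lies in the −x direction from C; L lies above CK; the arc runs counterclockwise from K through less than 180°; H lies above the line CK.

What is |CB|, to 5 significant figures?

47.825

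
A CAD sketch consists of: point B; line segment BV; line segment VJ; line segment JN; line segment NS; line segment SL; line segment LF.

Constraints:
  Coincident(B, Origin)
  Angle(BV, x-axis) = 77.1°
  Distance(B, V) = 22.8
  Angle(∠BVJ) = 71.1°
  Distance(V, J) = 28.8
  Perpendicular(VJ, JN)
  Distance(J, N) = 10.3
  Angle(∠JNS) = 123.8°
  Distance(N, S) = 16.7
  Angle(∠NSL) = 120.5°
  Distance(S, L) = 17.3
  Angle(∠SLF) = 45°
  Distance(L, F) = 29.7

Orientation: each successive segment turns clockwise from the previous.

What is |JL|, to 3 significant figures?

31.8

B is at the origin; BV runs at 77.1° with length 22.8, so V = (5.09, 22.2). ∠BVJ = 71.1° gives VJ at -31.8° from the x-axis; with |VJ| = 28.8, J = (29.6, 7.05). VJ ⟂ JN, so JN runs at -122°; with |JN| = 10.3, N = (24.1, -1.71). ∠JNS = 123.8° gives NS at -178° from the x-axis; with |NS| = 16.7, S = (7.45, -2.29). ∠NSL = 120.5° gives SL at 122° from the x-axis; with |SL| = 17.3, L = (-1.85, 12.3). Then |JL| = |L − J| = 31.8.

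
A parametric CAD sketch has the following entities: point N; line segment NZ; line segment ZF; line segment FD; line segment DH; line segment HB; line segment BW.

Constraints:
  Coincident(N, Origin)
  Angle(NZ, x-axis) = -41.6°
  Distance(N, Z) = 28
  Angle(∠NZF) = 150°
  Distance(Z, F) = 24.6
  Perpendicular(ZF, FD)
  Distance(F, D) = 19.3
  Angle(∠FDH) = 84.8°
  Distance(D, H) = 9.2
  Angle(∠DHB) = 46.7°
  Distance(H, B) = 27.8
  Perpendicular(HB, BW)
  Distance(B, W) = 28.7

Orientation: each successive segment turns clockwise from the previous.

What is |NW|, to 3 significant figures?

79.9

N is at the origin; NZ runs at -41.6° with length 28.0, so Z = (20.9, -18.6). ∠NZF = 150.0° gives ZF at -71.6° from the x-axis; with |ZF| = 24.6, F = (28.7, -41.9). ZF is perpendicular to FD, so FD runs at -162°; with |FD| = 19.3, D = (10.4, -48.0). ∠FDH = 84.8° gives DH at 103° from the x-axis; with |DH| = 9.2, H = (8.29, -39.1). ∠DHB = 46.7° gives HB at -30.1° from the x-axis; with |HB| = 27.8, B = (32.3, -53.0). HB is perpendicular to BW, so BW runs at -120°; with |BW| = 28.7, W = (17.9, -77.8). Then |NW| = |W − N| = 79.9.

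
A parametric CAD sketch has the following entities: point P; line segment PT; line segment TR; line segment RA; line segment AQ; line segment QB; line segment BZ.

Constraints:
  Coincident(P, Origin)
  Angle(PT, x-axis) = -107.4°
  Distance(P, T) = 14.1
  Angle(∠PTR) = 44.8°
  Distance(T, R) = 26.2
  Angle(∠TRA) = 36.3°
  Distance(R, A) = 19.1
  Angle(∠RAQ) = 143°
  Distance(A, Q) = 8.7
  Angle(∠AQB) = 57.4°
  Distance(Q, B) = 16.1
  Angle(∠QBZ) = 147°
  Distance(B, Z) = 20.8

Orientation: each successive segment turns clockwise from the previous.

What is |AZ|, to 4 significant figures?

29.13

∠AQB = 57.4° gives QB at 174.1° from the x-axis; with |QB| = 16.1, B = (-11.26, -4.774). ∠QBZ = 147.0° gives BZ at 141.1° from the x-axis; with |BZ| = 20.8, Z = (-27.44, 8.288). Then |AZ| = |Z − A| = 29.13.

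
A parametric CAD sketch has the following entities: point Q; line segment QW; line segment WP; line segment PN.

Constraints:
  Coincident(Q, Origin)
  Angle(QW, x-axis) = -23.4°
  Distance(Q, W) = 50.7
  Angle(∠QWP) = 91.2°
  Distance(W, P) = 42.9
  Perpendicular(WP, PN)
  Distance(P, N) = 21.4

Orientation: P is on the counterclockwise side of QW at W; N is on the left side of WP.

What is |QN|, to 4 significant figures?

52.82

Q is at the origin; QW runs at -23.4° with length 50.7, so W = 50.7·(cos -23.4°, sin -23.4°) = (46.53, -20.14). ∠QWP = 91.2°, so WP runs at -23.4° + (180° − 91.2°) = 65.40° from the x-axis; with |WP| = 42.9, P = W + 42.9·(cos 65.40°, sin 65.40°) = (64.39, 18.87). The perpendicularity gives PN at right angles to WP; with |PN| = 21.4 on the left of WP, N = P + 21.4·(-0.9092, 0.4163) = (44.93, 27.78). Then |QN| = |N − Q| = 52.82.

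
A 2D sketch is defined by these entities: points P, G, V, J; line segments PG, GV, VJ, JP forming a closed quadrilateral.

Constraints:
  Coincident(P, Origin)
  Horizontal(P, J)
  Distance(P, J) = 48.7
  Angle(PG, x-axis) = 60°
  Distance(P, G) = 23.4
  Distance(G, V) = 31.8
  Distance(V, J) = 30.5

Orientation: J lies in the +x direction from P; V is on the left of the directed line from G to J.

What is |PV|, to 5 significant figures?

51.517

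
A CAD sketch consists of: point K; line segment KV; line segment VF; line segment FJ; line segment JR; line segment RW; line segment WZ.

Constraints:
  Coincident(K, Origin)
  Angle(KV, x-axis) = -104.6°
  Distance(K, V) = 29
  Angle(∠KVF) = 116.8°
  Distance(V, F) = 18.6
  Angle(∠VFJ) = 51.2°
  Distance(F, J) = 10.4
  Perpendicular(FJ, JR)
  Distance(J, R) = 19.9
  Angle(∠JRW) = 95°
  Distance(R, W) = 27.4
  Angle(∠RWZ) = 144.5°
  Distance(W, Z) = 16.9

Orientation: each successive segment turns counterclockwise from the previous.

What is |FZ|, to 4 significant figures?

34.32

K is at the origin; KV runs at -104.6° with length 29.0, so V = (-7.310, -28.06). ∠KVF = 116.8° gives VF at -41.40° from the x-axis; with |VF| = 18.6, F = (6.642, -40.36). ∠VFJ = 51.2° gives FJ at 87.40° from the x-axis; with |FJ| = 10.4, J = (7.114, -29.97). FJ is perpendicular to JR, so JR runs at 177.4°; with |JR| = 19.9, R = (-12.77, -29.07). ∠JRW = 95.0° gives RW at -97.60° from the x-axis; with |RW| = 27.4, W = (-16.39, -56.23). ∠RWZ = 144.5° gives WZ at -62.10° from the x-axis; with |WZ| = 16.9, Z = (-8.481, -71.17). Then |FZ| = |Z − F| = 34.32.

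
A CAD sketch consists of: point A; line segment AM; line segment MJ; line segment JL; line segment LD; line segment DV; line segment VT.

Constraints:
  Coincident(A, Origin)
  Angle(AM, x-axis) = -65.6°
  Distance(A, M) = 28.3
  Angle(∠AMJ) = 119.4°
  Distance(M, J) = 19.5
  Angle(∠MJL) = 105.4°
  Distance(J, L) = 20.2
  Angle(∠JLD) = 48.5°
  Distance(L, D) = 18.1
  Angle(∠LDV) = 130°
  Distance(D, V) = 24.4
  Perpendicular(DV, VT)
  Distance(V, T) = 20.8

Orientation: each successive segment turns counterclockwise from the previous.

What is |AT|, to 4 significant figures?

55.73

∠LDV = 130.0° gives DV at -108.9° from the x-axis; with |DV| = 24.4, V = (13.37, -38.14). DV ⟂ VT, so VT runs at -18.90°; with |VT| = 20.8, T = (33.05, -44.88). Then |AT| = |T − A| = 55.73.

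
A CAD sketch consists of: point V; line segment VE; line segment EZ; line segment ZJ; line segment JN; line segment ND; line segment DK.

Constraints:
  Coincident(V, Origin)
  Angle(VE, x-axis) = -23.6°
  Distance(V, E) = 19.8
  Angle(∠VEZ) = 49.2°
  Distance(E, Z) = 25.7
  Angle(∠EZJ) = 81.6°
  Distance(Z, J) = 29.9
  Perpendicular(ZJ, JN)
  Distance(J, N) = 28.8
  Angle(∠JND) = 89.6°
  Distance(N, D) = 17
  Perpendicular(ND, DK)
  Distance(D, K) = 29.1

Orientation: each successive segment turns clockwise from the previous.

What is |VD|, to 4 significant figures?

18.64

V is at the origin; VE runs at -23.6° with length 19.8, so E = (18.14, -7.927). ∠VEZ = 49.2° gives EZ at -154.4° from the x-axis; with |EZ| = 25.7, Z = (-5.033, -19.03). ∠EZJ = 81.6° gives ZJ at 107.2° from the x-axis; with |ZJ| = 29.9, J = (-13.87, 9.531). The perpendicularity gives JN at right angles to ZJ, so JN runs at 17.20°; with |JN| = 28.8, N = (13.64, 18.05). ∠JND = 89.6° gives ND at -73.20° from the x-axis; with |ND| = 17.0, D = (18.55, 1.773). Then |VD| = |D − V| = 18.64.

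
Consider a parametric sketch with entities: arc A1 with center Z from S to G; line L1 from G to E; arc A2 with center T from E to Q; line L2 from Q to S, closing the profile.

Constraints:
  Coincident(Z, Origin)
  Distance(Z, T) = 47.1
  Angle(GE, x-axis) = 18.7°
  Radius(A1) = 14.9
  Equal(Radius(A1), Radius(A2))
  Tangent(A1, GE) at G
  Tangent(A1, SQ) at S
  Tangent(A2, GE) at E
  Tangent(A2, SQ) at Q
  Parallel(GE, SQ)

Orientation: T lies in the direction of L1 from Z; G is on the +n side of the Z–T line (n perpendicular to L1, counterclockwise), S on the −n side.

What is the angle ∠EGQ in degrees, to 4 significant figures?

32.32°

The slot axis is L1's direction at 18.7°, so u = (cos 18.7°, sin 18.7°) = (0.9472, 0.3206) and n = (−sin 18.7°, cos 18.7°) = (-0.3206, 0.9472). Z is at the origin and T lies 47.1 along u from Z, so T = 47.1·u = (44.61, 15.10). Tangency of A1 to both parallel lines with radius 14.9 puts G and S at Z ± 14.9·n: G = (-4.777, 14.11), S = (4.777, -14.11). Equal radii place E and Q the same way about T: E = T + 14.9·n = (39.84, 29.21), Q = T − 14.9·n = (49.39, 0.9874). Then cos ∠EGQ = GE·GQ / (|GE||GQ|), giving 32.32°.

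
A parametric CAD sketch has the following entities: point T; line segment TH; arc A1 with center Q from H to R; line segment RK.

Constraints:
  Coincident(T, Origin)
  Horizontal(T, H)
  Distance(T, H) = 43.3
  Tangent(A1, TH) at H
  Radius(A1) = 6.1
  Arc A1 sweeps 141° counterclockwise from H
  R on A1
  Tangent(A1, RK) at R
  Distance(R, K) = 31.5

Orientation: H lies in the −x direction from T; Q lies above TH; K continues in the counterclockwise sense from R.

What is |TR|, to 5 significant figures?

40.923

T is at the origin; T and H share the same y with |TH| = 43.3 and H on the −x side, so H = (-43.300, 0.0000). Tangency of A1 to TH means the radius QH is perpendicular to TH, so Q = H + (0, 6.1) = (-43.300, 6.1000). On A1, H sits at bearing -90° from Q; a 141° counterclockwise sweep puts R at bearing 51°, so R = Q + 6.1·(cos 51°, sin 51°) = (-39.461, 10.841). Then |TR| = |R − T| = 40.923.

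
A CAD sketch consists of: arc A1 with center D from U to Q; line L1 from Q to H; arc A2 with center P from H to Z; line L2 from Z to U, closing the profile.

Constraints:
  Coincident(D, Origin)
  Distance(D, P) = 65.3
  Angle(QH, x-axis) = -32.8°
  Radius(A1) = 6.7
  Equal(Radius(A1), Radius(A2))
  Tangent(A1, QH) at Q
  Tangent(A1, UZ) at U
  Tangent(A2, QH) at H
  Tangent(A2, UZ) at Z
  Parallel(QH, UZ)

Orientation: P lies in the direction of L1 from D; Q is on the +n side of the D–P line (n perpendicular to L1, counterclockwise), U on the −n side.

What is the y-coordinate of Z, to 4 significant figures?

-41.01

Tangency of A1 to both parallel lines with radius 6.7 puts Q and U at D ± 6.7·n: Q = (3.629, 5.632), U = (-3.629, -5.632). Equal radii place H and Z the same way about P: H = P + 6.7·n = (58.52, -29.74), Z = P − 6.7·n = (51.26, -41.01). So Z.y = -41.01.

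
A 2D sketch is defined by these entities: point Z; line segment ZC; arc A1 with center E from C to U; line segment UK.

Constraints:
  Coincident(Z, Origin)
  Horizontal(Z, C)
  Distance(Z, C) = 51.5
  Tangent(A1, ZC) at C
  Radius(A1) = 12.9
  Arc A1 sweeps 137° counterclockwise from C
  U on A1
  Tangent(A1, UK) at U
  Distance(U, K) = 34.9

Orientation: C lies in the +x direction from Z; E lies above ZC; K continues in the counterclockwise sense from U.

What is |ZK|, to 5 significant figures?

57.773

Z is at the origin; Z and C share the same y with |ZC| = 51.5 and C on the +x side, so C = (51.500, 0.0000). The tangent condition forces EC to be normal to ZC, so E = C + (0, 12.9) = (51.500, 12.900). On A1, C sits at bearing -90° from E; a 137° counterclockwise sweep puts U at bearing 47°, so U = E + 12.9·(cos 47°, sin 47°) = (60.298, 22.334). Tangency of A1 to UK means the radius EU is perpendicular to UK, so UK runs along (−sin 47°, cos 47°); with |UK| = 34.9, K = (34.774, 46.136). Then |ZK| = |K − Z| = 57.773.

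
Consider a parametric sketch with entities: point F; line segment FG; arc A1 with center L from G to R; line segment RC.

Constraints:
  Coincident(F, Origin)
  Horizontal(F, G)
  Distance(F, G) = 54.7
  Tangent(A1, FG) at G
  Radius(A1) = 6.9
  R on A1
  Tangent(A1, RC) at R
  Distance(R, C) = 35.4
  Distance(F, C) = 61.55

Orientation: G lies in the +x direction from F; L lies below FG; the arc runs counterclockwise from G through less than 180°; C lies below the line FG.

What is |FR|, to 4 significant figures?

48.24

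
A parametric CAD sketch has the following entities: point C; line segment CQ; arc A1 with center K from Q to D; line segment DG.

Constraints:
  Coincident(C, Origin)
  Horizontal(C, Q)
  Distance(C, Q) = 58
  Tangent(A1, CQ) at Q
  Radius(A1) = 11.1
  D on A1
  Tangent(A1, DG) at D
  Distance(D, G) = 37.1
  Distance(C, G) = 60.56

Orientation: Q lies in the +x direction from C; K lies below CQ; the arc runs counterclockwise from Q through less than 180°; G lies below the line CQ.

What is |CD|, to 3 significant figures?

48.0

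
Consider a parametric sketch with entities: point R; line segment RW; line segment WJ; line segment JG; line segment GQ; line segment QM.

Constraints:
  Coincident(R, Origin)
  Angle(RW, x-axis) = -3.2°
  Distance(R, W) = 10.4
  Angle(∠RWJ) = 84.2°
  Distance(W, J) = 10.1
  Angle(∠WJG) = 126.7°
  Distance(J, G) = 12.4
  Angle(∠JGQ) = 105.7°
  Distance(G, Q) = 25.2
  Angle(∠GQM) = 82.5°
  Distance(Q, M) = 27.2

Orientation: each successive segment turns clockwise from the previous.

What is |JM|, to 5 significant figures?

29.175

R is at the origin; RW runs at -3.2° with length 10.4, so W = (10.384, -0.58054). ∠RWJ = 84.2° gives WJ at -99.000° from the x-axis; with |WJ| = 10.1, J = (8.8038, -10.556). ∠WJG = 126.7° gives JG at -152.30° from the x-axis; with |JG| = 12.4, G = (-2.1751, -16.320). ∠JGQ = 105.7° gives GQ at 133.40° from the x-axis; with |GQ| = 25.2, Q = (-19.490, 1.9894). ∠GQM = 82.5° gives QM at 35.900° from the x-axis; with |QM| = 27.2, M = (2.5434, 17.939). Then |JM| = |M − J| = 29.175.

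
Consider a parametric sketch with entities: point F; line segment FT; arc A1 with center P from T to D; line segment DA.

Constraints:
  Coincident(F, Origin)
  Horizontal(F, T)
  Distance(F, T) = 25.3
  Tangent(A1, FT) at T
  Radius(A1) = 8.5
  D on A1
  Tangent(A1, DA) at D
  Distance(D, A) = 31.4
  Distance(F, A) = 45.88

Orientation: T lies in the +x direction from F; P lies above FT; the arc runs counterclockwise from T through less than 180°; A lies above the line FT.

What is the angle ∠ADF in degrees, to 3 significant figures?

86.9°

Checks: |FT| = 25.30 ✓; ∠(PT, TF) = 90.00° ✓; |PT| = 8.500 ✓; |PD| = 8.500 ✓; ∠(PD, DA) = 90.00° ✓; |DA| = 31.40 ✓; |FA| = 45.88 ✓.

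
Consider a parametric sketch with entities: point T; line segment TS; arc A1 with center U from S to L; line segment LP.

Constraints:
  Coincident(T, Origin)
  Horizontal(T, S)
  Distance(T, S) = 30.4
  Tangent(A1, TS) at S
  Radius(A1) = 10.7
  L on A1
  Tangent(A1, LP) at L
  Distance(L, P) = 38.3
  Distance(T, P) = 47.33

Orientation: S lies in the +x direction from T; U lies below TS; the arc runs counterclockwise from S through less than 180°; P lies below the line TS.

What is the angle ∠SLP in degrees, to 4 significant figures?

141.2°

Checks: |UL| = 10.70 ✓; ∠(UL, LP) = 90.00° ✓; |LP| = 38.30 ✓; |TP| = 47.33 ✓.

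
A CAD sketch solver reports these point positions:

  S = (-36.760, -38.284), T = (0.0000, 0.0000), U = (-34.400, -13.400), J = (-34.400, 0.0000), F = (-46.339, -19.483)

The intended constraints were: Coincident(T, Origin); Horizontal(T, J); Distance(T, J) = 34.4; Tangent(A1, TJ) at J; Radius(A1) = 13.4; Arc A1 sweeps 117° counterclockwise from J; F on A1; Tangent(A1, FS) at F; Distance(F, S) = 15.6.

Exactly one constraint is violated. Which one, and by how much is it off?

Distance(F, S) = 15.6 — off by 5.50.

T = (0.00, 0.00) ✓; T.y = 0.00, J.y = 0.00 ✓; |TJ| = 34.40 ✓; ∠(UJ, JT) = 90.00° ✓; |UJ| = 13.40 ✓; bearing(U→F) − bearing(U→J) = 117.0° ✓; |UF| = 13.40 ✓; ∠(UF, FS) = 90.00° ✓; |FS| = 21.10 ✗.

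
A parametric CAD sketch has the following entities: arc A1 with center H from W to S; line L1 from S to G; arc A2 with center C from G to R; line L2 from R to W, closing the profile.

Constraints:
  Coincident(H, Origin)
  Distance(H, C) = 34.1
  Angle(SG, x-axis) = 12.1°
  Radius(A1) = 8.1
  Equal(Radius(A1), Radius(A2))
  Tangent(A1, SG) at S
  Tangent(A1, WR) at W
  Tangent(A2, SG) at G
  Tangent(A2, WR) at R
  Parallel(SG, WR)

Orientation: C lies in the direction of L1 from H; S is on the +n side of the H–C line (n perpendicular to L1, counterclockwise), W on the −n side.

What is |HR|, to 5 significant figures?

35.049

The slot axis is L1's direction at 12.1°, so u = (cos 12.1°, sin 12.1°) = (0.97778, 0.20962) and n = (−sin 12.1°, cos 12.1°) = (-0.20962, 0.97778). H is at the origin and C lies 34.1 along u from H, so C = 34.1·u = (33.342, 7.1480). Tangency of A1 to both parallel lines with radius 8.1 puts S and W at H ± 8.1·n: S = (-1.6979, 7.9200), W = (1.6979, -7.9200). Equal radii place G and R the same way about C: G = C + 8.1·n = (31.644, 15.068), R = C − 8.1·n = (35.040, -0.77205). Then |HR| = |R − H| = 35.049.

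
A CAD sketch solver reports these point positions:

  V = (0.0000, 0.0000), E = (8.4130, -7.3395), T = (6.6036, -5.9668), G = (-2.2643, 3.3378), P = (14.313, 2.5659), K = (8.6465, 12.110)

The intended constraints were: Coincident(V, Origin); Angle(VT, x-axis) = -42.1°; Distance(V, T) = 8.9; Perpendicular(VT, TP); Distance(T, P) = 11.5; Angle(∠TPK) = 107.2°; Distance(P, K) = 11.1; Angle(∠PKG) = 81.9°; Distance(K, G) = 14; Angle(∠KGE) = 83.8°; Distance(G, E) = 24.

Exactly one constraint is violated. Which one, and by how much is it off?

Distance(G, E) = 24 — off by 8.90.

V = (0.00, 0.00) ✓; VT at -42.10° ✓; |VT| = 8.900 ✓; ∠(VT, TP) = 90.00° ✓; |TP| = 11.50 ✓; ∠TPK = 107.2° ✓; |PK| = 11.10 ✓; ∠PKG = 81.90° ✓; |KG| = 14.00 ✓; ∠KGE = 83.80° ✓; |GE| = 15.10 ✗.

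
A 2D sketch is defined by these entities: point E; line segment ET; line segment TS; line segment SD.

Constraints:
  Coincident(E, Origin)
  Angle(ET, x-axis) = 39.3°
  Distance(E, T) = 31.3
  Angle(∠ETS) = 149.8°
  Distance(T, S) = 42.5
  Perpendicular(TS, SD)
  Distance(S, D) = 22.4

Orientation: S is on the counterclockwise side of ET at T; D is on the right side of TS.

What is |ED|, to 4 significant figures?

79.33

∠ETS = 149.8°, so TS runs at 39.3° + (180° − 149.8°) = 69.50° from the x-axis; with |TS| = 42.5, S = T + 42.5·(cos 69.50°, sin 69.50°) = (39.11, 59.63). TS is perpendicular to SD; with |SD| = 22.4 on the right of TS, D = S + 22.4·(0.9367, -0.3502) = (60.09, 51.79). Then |ED| = |D − E| = 79.33.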